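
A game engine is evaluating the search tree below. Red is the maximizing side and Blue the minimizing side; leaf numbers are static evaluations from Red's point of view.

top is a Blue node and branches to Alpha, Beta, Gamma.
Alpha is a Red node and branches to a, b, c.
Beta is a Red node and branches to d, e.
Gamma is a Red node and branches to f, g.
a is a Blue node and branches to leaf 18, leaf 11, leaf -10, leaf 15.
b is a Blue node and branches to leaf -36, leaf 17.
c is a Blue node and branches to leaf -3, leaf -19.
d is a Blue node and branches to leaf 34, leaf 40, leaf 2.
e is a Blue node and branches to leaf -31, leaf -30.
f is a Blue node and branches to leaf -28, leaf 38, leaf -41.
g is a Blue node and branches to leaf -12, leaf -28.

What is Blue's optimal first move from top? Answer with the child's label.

a (Blue): min(18, 11, -10, 15) = -10
b (Blue): min(-36, 17) = -36
c (Blue): min(-3, -19) = -19
Alpha (Red): max(-10, -36, -19) = -10
d (Blue): min(34, 40, 2) = 2
e (Blue): min(-31, -30) = -31
Beta (Red): max(2, -31) = 2
f (Blue): min(-28, 38, -41) = -41
g (Blue): min(-12, -28) = -28
Gamma (Red): max(-41, -28) = -28
top (Blue): min(-10, 2, -28) = -28
Blue at top wants the lowest of {Alpha=-10, Beta=2, Gamma=-28}, so chooses Gamma.

Gamma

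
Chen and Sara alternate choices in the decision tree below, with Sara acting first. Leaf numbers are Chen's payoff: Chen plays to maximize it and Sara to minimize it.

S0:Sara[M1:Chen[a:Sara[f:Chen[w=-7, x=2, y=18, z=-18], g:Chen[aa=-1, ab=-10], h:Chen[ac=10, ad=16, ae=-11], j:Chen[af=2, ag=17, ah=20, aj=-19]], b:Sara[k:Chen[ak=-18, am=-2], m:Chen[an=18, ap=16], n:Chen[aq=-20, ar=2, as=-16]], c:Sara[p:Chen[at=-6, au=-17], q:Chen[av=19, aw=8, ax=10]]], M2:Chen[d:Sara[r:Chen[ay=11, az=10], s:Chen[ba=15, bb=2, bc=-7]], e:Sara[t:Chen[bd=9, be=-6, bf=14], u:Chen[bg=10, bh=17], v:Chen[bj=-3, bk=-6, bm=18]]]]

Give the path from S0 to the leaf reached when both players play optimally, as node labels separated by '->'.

f (Chen): max(-7, 2, 18, -18) = 18
g (Chen): max(-1, -10) = -1
h (Chen): max(10, 16, -11) = 16
j (Chen): max(2, 17, 20, -19) = 20
a (Sara): min(18, -1, 16, 20) = -1
k (Chen): max(-18, -2) = -2
m (Chen): max(18, 16) = 18
n (Chen): max(-20, 2, -16) = 2
b (Sara): min(-2, 18, 2) = -2
p (Chen): max(-6, -17) = -6
q (Chen): max(19, 8, 10) = 19
c (Sara): min(-6, 19) = -6
M1 (Chen): max(-1, -2, -6) = -1
r (Chen): max(11, 10) = 11
s (Chen): max(15, 2, -7) = 15
d (Sara): min(11, 15) = 11
t (Chen): max(9, -6, 14) = 14
u (Chen): max(10, 17) = 17
v (Chen): max(-3, -6, 18) = 18
e (Sara): min(14, 17, 18) = 14
M2 (Chen): max(11, 14) = 14
S0 (Sara): min(-1, 14) = -1
At S0, Sara picks M1 (lowest: -1).
At M1, Chen picks a (highest: -1).
At a, Sara picks g (lowest: -1).
At g, Chen picks aa (highest: -1).
Terminal value -1.

S0 -> M1 -> a -> g -> aa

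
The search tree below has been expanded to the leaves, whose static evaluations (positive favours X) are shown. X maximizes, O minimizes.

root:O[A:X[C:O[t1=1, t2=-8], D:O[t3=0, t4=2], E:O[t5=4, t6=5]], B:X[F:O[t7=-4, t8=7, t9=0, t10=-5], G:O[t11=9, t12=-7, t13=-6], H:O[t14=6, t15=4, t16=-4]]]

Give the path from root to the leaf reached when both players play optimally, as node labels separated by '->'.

root -> B -> H -> t16

C (O): min(1, -8) = -8
D (O): min(0, 2) = 0
E (O): min(4, 5) = 4
A (X): max(-8, 0, 4) = 4
F (O): min(-4, 7, 0, -5) = -5
G (O): min(9, -7, -6) = -7
H (O): min(6, 4, -4) = -4
B (X): max(-5, -7, -4) = -4
root (O): min(4, -4) = -4
At root, O picks B (lowest: -4).
At B, X picks H (highest: -4).
At H, O picks t16 (lowest: -4).
Terminal value -4.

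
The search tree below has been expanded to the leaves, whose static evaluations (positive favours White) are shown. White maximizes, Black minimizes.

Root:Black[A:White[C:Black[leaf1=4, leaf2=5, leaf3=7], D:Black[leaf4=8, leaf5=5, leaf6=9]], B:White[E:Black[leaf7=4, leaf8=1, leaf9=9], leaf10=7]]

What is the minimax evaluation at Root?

C (Black): min(4, 5, 7) = 4
D (Black): min(8, 5, 9) = 5
A (White): max(4, 5) = 5
E (Black): min(4, 1, 9) = 1
B (White): max(1, 7) = 7
Root (Black): min(5, 7) = 5

5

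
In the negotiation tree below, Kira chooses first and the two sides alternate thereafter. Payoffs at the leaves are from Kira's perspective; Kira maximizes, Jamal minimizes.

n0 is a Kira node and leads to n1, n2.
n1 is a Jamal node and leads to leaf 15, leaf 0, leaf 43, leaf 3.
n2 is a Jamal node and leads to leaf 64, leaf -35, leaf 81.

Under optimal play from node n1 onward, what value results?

n1 (Jamal): min(15, 0, 43, 3) = 0

0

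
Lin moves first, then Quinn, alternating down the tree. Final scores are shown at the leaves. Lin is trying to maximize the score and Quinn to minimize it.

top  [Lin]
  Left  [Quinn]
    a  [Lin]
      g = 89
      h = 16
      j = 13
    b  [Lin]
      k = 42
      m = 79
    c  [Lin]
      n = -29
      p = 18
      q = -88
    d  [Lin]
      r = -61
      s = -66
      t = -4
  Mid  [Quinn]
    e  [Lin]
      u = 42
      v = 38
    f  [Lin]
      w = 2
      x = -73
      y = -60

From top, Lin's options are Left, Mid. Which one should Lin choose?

a (Lin): max(89, 16, 13) = 89
b (Lin): max(42, 79) = 79
c (Lin): max(-29, 18, -88) = 18
d (Lin): max(-61, -66, -4) = -4
Left (Quinn): min(89, 79, 18, -4) = -4
e (Lin): max(42, 38) = 42
f (Lin): max(2, -73, -60) = 2
Mid (Quinn): min(42, 2) = 2
top (Lin): max(-4, 2) = 2
Lin at top wants the highest of {Left=-4, Mid=2}, so chooses Mid.

Mid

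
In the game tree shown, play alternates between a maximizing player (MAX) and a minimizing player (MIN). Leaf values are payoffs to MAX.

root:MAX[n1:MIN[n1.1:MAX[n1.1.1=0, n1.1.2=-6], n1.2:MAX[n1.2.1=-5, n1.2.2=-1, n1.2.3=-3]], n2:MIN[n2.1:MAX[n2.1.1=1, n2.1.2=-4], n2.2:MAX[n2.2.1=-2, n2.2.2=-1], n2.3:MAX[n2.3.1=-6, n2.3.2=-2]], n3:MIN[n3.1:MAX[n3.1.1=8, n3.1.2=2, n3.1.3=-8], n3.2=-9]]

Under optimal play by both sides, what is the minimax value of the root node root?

-1

n1.1 (MAX): max(0, -6) = 0
n1.2 (MAX): max(-5, -1, -3) = -1
n1 (MIN): min(0, -1) = -1
n2.1 (MAX): max(1, -4) = 1
n2.2 (MAX): max(-2, -1) = -1
n2.3 (MAX): max(-6, -2) = -2
n2 (MIN): min(1, -1, -2) = -2
n3.1 (MAX): max(8, 2, -8) = 8
n3 (MIN): min(8, -9) = -9
root (MAX): max(-1, -2, -9) = -1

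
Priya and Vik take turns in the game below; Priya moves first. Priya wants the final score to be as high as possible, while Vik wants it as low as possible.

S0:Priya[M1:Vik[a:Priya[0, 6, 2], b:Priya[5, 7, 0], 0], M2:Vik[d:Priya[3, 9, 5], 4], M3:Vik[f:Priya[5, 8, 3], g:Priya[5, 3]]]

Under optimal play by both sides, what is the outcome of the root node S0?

a (Priya): max(0, 6, 2) = 6
b (Priya): max(5, 7, 0) = 7
M1 (Vik): min(6, 7, 0) = 0
d (Priya): max(3, 9, 5) = 9
M2 (Vik): min(9, 4) = 4
f (Priya): max(5, 8, 3) = 8
g (Priya): max(5, 3) = 5
M3 (Vik): min(8, 5) = 5
S0 (Priya): max(0, 4, 5) = 5

5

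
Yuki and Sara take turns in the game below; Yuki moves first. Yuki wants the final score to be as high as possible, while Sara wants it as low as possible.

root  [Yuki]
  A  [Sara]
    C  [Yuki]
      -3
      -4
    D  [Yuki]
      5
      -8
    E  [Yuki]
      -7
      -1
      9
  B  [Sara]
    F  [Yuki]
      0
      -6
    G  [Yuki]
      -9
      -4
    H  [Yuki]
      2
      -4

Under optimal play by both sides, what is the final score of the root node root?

-3

C (Yuki): max(-3, -4) = -3
D (Yuki): max(5, -8) = 5
E (Yuki): max(-7, -1, 9) = 9
A (Sara): min(-3, 5, 9) = -3
F (Yuki): max(0, -6) = 0
G (Yuki): max(-9, -4) = -4
H (Yuki): max(2, -4) = 2
B (Sara): min(0, -4, 2) = -4
root (Yuki): max(-3, -4) = -3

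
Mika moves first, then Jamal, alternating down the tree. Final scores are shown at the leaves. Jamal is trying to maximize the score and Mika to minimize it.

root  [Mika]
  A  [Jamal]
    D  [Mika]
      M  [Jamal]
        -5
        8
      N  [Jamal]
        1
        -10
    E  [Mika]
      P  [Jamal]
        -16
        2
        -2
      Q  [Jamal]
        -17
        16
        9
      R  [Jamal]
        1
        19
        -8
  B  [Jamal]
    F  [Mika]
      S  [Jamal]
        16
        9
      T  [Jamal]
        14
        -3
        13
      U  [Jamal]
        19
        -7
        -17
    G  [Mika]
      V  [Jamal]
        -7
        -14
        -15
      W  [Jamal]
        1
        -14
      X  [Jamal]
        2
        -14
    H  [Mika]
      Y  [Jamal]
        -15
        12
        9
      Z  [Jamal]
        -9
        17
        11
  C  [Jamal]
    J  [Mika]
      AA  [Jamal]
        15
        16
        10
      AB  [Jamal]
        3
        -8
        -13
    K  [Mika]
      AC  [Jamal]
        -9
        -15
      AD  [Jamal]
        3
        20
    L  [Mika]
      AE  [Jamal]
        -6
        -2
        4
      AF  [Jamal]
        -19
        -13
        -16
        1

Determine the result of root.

M (Jamal): max(-5, 8) = 8
N (Jamal): max(1, -10) = 1
D (Mika): min(8, 1) = 1
P (Jamal): max(-16, 2, -2) = 2
Q (Jamal): max(-17, 16, 9) = 16
R (Jamal): max(1, 19, -8) = 19
E (Mika): min(2, 16, 19) = 2
A (Jamal): max(1, 2) = 2
S (Jamal): max(16, 9) = 16
T (Jamal): max(14, -3, 13) = 14
U (Jamal): max(19, -7, -17) = 19
F (Mika): min(16, 14, 19) = 14
V (Jamal): max(-7, -14, -15) = -7
W (Jamal): max(1, -14) = 1
X (Jamal): max(2, -14) = 2
G (Mika): min(-7, 1, 2) = -7
Y (Jamal): max(-15, 12, 9) = 12
Z (Jamal): max(-9, 17, 11) = 17
H (Mika): min(12, 17) = 12
B (Jamal): max(14, -7, 12) = 14
AA (Jamal): max(15, 16, 10) = 16
AB (Jamal): max(3, -8, -13) = 3
J (Mika): min(16, 3) = 3
AC (Jamal): max(-9, -15) = -9
AD (Jamal): max(3, 20) = 20
K (Mika): min(-9, 20) = -9
AE (Jamal): max(-6, -2, 4) = 4
AF (Jamal): max(-19, -13, -16, 1) = 1
L (Mika): min(4, 1) = 1
C (Jamal): max(3, -9, 1) = 3
root (Mika): min(2, 14, 3) = 2

2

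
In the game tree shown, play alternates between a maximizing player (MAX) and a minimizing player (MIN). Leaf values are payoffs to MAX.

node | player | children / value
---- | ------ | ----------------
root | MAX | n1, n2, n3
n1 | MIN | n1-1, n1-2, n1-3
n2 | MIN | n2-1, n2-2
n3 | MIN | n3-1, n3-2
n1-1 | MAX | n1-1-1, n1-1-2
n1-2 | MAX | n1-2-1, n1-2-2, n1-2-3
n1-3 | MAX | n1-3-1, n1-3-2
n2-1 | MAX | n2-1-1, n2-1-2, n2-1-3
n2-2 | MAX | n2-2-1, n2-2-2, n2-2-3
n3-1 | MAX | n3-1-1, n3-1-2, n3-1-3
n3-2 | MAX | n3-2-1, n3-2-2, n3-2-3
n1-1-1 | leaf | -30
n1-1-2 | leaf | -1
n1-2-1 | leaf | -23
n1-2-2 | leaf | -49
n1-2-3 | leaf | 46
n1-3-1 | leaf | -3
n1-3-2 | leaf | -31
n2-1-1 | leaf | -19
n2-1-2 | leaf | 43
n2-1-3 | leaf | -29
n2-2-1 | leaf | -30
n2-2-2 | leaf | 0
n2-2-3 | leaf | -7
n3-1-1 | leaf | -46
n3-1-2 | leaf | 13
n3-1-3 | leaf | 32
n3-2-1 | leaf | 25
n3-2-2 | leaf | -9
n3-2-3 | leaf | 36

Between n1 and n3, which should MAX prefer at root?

n3

n1-1 (MAX): max(-30, -1) = -1
n1-2 (MAX): max(-23, -49, 46) = 46
n1-3 (MAX): max(-3, -31) = -3
n1 (MIN): min(-1, 46, -3) = -3
n3-1 (MAX): max(-46, 13, 32) = 32
n3-2 (MAX): max(25, -9, 36) = 36
n3 (MIN): min(32, 36) = 32
MAX prefers the higher value; n1=-3, n3=32. n3 is better since 32 > -3.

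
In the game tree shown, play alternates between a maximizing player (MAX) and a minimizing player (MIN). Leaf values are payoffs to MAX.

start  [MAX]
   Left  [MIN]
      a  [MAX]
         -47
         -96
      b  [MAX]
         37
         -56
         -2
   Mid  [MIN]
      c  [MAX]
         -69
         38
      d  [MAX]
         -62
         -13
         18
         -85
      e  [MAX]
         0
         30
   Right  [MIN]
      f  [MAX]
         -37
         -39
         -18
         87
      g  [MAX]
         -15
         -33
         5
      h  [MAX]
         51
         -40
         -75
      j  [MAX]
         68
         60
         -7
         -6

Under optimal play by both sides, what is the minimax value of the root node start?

a (MAX): max(-47, -96) = -47
b (MAX): max(37, -56, -2) = 37
Left (MIN): min(-47, 37) = -47
c (MAX): max(-69, 38) = 38
d (MAX): max(-62, -13, 18, -85) = 18
e (MAX): max(0, 30) = 30
Mid (MIN): min(38, 18, 30) = 18
f (MAX): max(-37, -39, -18, 87) = 87
g (MAX): max(-15, -33, 5) = 5
h (MAX): max(51, -40, -75) = 51
j (MAX): max(68, 60, -7, -6) = 68
Right (MIN): min(87, 5, 51, 68) = 5
start (MAX): max(-47, 18, 5) = 18

18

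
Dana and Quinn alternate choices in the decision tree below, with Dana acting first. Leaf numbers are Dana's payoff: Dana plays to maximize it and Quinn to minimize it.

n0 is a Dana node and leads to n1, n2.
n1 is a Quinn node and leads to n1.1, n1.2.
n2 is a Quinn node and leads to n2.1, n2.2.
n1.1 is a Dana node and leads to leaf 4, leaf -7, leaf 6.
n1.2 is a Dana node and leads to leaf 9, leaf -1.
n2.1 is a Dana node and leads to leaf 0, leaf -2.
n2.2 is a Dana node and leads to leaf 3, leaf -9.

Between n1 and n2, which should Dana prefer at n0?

n1.1 (Dana): max(4, -7, 6) = 6
n1.2 (Dana): max(9, -1) = 9
n1 (Quinn): min(6, 9) = 6
n2.1 (Dana): max(0, -2) = 0
n2.2 (Dana): max(3, -9) = 3
n2 (Quinn): min(0, 3) = 0
Dana prefers the higher value; n1=6, n2=0. n1 is better since 6 > 0.

n1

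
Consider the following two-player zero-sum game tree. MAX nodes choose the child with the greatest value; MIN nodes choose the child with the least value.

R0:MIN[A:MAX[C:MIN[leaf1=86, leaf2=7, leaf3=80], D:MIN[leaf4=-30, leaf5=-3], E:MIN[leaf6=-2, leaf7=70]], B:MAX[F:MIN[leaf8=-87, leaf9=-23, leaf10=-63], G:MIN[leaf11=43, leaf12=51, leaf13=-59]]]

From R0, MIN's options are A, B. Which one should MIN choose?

B

C (MIN): min(86, 7, 80) = 7
D (MIN): min(-30, -3) = -30
E (MIN): min(-2, 70) = -2
A (MAX): max(7, -30, -2) = 7
F (MIN): min(-87, -23, -63) = -87
G (MIN): min(43, 51, -59) = -59
B (MAX): max(-87, -59) = -59
R0 (MIN): min(7, -59) = -59
MIN at R0 wants the lowest of {A=7, B=-59}, so chooses B.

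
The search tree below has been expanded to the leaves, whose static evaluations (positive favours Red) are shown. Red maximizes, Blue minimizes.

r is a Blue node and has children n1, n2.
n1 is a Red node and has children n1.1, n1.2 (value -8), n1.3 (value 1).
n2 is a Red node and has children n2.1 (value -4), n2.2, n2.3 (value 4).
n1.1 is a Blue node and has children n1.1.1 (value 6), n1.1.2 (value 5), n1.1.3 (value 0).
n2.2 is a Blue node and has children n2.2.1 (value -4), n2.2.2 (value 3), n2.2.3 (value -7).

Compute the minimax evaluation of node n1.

n1.1 (Blue): min(6, 5, 0) = 0
n1 (Red): max(0, -8, 1) = 1

1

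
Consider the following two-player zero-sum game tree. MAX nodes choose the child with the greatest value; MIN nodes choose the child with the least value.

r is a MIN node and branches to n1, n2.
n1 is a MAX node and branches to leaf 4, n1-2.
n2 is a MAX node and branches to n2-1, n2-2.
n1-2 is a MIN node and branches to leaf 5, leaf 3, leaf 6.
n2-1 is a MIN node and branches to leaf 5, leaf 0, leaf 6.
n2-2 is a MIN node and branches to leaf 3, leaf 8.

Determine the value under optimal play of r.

n1-2 (MIN): min(5, 3, 6) = 3
n1 (MAX): max(4, 3) = 4
n2-1 (MIN): min(5, 0, 6) = 0
n2-2 (MIN): min(3, 8) = 3
n2 (MAX): max(0, 3) = 3
r (MIN): min(4, 3) = 3

3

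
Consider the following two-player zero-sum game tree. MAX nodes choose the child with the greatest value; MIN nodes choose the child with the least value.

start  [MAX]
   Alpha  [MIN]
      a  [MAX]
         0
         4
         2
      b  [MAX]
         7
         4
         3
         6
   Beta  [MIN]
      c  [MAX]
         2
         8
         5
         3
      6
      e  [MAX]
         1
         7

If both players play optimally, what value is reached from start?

a (MAX): max(0, 4, 2) = 4
b (MAX): max(7, 4, 3, 6) = 7
Alpha (MIN): min(4, 7) = 4
c (MAX): max(2, 8, 5, 3) = 8
e (MAX): max(1, 7) = 7
Beta (MIN): min(8, 6, 7) = 6
start (MAX): max(4, 6) = 6

6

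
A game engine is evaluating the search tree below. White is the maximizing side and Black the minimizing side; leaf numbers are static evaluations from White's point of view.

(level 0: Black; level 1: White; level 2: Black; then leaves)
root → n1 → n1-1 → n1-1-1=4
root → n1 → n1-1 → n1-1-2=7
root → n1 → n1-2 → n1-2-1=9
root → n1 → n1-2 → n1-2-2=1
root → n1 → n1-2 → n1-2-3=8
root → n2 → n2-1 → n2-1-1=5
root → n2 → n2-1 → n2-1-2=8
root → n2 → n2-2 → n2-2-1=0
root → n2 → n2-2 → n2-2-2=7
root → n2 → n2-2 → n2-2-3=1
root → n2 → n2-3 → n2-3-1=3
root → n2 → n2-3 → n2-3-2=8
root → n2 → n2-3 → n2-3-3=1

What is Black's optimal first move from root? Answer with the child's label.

n1-1 (Black): min(4, 7) = 4
n1-2 (Black): min(9, 1, 8) = 1
n1 (White): max(4, 1) = 4
n2-1 (Black): min(5, 8) = 5
n2-2 (Black): min(0, 7, 1) = 0
n2-3 (Black): min(3, 8, 1) = 1
n2 (White): max(5, 0, 1) = 5
root (Black): min(4, 5) = 4
Black at root wants the lowest of {n1=4, n2=5}, so chooses n1.

n1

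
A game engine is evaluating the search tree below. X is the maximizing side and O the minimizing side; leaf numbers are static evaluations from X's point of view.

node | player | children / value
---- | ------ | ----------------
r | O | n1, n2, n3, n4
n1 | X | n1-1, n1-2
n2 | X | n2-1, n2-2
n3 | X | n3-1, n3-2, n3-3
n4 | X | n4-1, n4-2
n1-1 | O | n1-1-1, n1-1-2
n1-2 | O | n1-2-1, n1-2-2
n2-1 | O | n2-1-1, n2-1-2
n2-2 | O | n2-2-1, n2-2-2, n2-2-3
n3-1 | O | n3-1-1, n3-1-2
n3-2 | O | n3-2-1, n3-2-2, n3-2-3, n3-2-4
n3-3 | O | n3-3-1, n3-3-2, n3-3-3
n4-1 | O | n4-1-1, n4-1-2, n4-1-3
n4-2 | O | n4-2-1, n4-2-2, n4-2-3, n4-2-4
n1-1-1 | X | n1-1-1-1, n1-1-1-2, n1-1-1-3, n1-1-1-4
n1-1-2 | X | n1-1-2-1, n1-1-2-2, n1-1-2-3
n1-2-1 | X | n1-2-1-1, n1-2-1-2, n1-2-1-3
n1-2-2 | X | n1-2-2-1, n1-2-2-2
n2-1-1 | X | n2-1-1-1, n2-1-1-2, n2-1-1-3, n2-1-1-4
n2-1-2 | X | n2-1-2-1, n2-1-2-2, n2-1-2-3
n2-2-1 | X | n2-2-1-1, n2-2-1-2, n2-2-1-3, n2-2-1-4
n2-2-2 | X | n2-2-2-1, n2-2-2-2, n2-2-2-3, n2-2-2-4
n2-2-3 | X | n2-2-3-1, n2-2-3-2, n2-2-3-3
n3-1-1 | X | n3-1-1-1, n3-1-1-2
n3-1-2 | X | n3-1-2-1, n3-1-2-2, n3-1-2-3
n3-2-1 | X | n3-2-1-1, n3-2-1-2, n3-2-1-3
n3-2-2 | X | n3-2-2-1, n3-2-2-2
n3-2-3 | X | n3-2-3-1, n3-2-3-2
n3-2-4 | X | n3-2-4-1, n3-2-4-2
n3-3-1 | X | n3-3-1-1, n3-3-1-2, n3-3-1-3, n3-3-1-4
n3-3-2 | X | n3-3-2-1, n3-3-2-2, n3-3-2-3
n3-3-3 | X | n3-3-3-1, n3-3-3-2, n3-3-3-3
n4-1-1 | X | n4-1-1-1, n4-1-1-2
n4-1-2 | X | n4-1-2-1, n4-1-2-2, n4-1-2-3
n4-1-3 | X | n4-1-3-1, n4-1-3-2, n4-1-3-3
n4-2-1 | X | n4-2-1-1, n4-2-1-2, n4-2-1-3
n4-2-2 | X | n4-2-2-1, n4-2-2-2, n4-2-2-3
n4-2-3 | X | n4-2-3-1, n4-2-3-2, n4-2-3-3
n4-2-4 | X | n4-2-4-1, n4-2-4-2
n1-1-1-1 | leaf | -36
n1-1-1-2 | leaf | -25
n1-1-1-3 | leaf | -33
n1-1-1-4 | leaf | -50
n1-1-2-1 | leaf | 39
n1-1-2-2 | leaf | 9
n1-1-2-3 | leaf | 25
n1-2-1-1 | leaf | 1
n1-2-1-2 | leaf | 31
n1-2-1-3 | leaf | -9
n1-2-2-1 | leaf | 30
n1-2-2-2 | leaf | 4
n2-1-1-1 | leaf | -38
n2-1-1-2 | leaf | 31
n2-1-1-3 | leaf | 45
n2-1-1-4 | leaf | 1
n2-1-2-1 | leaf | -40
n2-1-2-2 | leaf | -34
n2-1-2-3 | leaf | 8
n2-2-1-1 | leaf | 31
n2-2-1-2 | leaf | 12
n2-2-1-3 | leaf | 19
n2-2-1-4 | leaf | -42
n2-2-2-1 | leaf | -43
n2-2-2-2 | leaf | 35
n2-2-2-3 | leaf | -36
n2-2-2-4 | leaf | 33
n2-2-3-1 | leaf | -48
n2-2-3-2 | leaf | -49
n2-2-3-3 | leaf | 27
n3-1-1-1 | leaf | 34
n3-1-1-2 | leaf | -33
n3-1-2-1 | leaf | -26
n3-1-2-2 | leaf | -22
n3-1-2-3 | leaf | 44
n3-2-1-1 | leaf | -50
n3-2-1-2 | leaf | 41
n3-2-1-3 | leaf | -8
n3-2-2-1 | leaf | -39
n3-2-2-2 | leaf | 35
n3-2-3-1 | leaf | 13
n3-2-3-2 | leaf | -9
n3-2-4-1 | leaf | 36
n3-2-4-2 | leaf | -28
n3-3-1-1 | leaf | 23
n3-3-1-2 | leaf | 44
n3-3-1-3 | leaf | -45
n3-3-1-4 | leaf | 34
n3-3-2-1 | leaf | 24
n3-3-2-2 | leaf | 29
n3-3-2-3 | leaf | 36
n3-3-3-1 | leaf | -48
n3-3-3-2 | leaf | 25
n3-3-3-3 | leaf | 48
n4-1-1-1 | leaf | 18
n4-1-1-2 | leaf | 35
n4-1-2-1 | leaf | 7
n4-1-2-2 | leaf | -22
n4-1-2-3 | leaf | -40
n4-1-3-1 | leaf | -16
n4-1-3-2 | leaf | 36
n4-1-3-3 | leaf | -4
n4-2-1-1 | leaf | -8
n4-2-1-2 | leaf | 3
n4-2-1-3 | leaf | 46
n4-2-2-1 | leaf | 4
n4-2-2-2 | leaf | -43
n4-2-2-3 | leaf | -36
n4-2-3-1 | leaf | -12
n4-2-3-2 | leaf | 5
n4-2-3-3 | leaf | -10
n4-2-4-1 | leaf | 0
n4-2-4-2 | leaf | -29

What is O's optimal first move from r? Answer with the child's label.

n4

n1-1-1 (X): max(-36, -25, -33, -50) = -25
n1-1-2 (X): max(39, 9, 25) = 39
n1-1 (O): min(-25, 39) = -25
n1-2-1 (X): max(1, 31, -9) = 31
n1-2-2 (X): max(30, 4) = 30
n1-2 (O): min(31, 30) = 30
n1 (X): max(-25, 30) = 30
n2-1-1 (X): max(-38, 31, 45, 1) = 45
n2-1-2 (X): max(-40, -34, 8) = 8
n2-1 (O): min(45, 8) = 8
n2-2-1 (X): max(31, 12, 19, -42) = 31
n2-2-2 (X): max(-43, 35, -36, 33) = 35
n2-2-3 (X): max(-48, -49, 27) = 27
n2-2 (O): min(31, 35, 27) = 27
n2 (X): max(8, 27) = 27
n3-1-1 (X): max(34, -33) = 34
n3-1-2 (X): max(-26, -22, 44) = 44
n3-1 (O): min(34, 44) = 34
n3-2-1 (X): max(-50, 41, -8) = 41
n3-2-2 (X): max(-39, 35) = 35
n3-2-3 (X): max(13, -9) = 13
n3-2-4 (X): max(36, -28) = 36
n3-2 (O): min(41, 35, 13, 36) = 13
n3-3-1 (X): max(23, 44, -45, 34) = 44
n3-3-2 (X): max(24, 29, 36) = 36
n3-3-3 (X): max(-48, 25, 48) = 48
n3-3 (O): min(44, 36, 48) = 36
n3 (X): max(34, 13, 36) = 36
n4-1-1 (X): max(18, 35) = 35
n4-1-2 (X): max(7, -22, -40) = 7
n4-1-3 (X): max(-16, 36, -4) = 36
n4-1 (O): min(35, 7, 36) = 7
n4-2-1 (X): max(-8, 3, 46) = 46
n4-2-2 (X): max(4, -43, -36) = 4
n4-2-3 (X): max(-12, 5, -10) = 5
n4-2-4 (X): max(0, -29) = 0
n4-2 (O): min(46, 4, 5, 0) = 0
n4 (X): max(7, 0) = 7
r (O): min(30, 27, 36, 7) = 7
O at r wants the lowest of {n1=30, n2=27, n3=36, n4=7}, so chooses n4.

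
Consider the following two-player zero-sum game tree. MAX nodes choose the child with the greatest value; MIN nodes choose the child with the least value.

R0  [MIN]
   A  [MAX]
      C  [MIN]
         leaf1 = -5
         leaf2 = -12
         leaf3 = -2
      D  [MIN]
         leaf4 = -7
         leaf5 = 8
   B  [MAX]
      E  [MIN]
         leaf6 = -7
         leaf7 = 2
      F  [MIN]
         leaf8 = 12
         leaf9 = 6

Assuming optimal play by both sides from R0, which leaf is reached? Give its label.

C (MIN): min(-5, -12, -2) = -12
D (MIN): min(-7, 8) = -7
A (MAX): max(-12, -7) = -7
E (MIN): min(-7, 2) = -7
F (MIN): min(12, 6) = 6
B (MAX): max(-7, 6) = 6
R0 (MIN): min(-7, 6) = -7
At R0, MIN picks A (lowest: -7).
At A, MAX picks D (highest: -7).
At D, MIN picks leaf4 (lowest: -7).
Terminal value -7.

leaf4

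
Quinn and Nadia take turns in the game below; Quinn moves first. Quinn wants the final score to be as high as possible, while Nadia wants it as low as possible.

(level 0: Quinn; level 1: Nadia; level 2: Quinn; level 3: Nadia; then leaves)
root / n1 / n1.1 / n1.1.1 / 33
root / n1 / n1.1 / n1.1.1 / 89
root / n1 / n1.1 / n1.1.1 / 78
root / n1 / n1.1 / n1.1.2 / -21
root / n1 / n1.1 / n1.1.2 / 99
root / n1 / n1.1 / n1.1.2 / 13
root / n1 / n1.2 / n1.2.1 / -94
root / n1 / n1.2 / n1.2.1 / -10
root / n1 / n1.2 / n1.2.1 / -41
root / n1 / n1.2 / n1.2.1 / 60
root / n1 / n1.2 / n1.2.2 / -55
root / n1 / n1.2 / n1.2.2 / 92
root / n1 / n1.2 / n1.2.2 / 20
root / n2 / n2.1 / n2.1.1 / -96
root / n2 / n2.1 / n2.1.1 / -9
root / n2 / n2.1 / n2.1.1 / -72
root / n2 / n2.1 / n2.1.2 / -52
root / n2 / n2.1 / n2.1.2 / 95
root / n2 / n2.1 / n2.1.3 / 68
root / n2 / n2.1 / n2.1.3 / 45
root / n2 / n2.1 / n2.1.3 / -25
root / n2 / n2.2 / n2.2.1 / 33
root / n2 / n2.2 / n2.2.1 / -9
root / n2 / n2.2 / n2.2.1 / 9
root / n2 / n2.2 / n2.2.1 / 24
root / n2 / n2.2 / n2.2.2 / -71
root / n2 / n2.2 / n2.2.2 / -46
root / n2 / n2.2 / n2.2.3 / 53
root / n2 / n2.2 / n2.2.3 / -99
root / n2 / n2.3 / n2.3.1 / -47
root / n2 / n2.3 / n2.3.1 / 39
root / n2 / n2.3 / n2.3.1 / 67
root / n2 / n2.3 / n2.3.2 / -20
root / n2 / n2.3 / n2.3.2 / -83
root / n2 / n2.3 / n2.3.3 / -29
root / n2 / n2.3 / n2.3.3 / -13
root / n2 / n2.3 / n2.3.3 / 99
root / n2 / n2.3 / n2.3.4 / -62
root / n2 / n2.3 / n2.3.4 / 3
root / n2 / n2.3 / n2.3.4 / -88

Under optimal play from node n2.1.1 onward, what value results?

n2.1.1 (Nadia): min(-96, -9, -72) = -96

-96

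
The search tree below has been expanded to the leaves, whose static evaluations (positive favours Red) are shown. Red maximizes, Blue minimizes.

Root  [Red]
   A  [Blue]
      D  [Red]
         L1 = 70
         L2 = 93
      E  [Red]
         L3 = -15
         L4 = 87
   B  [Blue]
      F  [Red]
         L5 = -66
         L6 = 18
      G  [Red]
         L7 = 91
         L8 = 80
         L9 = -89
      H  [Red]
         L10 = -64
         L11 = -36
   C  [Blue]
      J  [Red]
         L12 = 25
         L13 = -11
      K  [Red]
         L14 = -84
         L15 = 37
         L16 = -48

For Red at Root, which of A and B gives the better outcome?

A

D (Red): max(70, 93) = 93
E (Red): max(-15, 87) = 87
A (Blue): min(93, 87) = 87
F (Red): max(-66, 18) = 18
G (Red): max(91, 80, -89) = 91
H (Red): max(-64, -36) = -36
B (Blue): min(18, 91, -36) = -36
Red prefers the higher value; A=87, B=-36. A is better since 87 > -36.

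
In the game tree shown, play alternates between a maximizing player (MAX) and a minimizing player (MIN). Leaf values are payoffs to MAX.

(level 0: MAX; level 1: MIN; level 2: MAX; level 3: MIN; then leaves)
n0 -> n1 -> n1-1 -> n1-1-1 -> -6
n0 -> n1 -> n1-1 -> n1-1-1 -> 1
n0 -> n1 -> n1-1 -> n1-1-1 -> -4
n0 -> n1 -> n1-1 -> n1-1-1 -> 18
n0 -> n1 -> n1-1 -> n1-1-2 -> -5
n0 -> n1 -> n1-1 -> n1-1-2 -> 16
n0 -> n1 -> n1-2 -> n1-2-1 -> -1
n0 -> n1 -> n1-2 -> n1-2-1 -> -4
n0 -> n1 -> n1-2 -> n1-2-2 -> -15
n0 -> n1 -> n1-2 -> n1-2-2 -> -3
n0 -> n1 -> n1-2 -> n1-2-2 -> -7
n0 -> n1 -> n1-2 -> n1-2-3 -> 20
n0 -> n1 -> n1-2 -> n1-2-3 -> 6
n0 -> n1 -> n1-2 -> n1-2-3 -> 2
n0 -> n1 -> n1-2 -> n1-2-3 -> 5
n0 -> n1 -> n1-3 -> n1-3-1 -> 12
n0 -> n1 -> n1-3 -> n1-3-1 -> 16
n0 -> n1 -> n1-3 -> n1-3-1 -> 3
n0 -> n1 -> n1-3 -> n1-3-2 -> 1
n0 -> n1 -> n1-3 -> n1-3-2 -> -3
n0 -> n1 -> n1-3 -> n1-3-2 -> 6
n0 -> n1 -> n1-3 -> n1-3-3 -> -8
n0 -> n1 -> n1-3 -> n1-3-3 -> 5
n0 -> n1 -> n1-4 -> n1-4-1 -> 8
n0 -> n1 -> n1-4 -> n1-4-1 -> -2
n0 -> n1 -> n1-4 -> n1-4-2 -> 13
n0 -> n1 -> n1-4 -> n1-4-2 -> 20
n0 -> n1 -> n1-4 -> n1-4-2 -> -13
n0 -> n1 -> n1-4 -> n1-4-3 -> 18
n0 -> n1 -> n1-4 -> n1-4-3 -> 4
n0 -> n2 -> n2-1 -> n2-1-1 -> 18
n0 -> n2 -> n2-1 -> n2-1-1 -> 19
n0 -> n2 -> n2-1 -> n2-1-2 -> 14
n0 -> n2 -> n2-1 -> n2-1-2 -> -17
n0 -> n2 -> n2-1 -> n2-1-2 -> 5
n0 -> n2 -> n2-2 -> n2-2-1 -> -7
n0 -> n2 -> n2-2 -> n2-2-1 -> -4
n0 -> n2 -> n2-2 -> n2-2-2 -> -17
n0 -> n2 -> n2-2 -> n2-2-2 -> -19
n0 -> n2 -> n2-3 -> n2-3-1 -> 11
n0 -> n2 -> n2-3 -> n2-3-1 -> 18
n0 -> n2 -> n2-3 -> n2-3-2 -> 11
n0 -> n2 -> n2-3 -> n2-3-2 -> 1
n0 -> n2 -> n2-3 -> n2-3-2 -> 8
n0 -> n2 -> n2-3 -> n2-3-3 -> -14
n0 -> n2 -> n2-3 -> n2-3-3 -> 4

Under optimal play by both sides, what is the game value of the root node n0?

n1-1-1 (MIN): min(-6, 1, -4, 18) = -6
n1-1-2 (MIN): min(-5, 16) = -5
n1-1 (MAX): max(-6, -5) = -5
n1-2-1 (MIN): min(-1, -4) = -4
n1-2-2 (MIN): min(-15, -3, -7) = -15
n1-2-3 (MIN): min(20, 6, 2, 5) = 2
n1-2 (MAX): max(-4, -15, 2) = 2
n1-3-1 (MIN): min(12, 16, 3) = 3
n1-3-2 (MIN): min(1, -3, 6) = -3
n1-3-3 (MIN): min(-8, 5) = -8
n1-3 (MAX): max(3, -3, -8) = 3
n1-4-1 (MIN): min(8, -2) = -2
n1-4-2 (MIN): min(13, 20, -13) = -13
n1-4-3 (MIN): min(18, 4) = 4
n1-4 (MAX): max(-2, -13, 4) = 4
n1 (MIN): min(-5, 2, 3, 4) = -5
n2-1-1 (MIN): min(18, 19) = 18
n2-1-2 (MIN): min(14, -17, 5) = -17
n2-1 (MAX): max(18, -17) = 18
n2-2-1 (MIN): min(-7, -4) = -7
n2-2-2 (MIN): min(-17, -19) = -19
n2-2 (MAX): max(-7, -19) = -7
n2-3-1 (MIN): min(11, 18) = 11
n2-3-2 (MIN): min(11, 1, 8) = 1
n2-3-3 (MIN): min(-14, 4) = -14
n2-3 (MAX): max(11, 1, -14) = 11
n2 (MIN): min(18, -7, 11) = -7
n0 (MAX): max(-5, -7) = -5

-5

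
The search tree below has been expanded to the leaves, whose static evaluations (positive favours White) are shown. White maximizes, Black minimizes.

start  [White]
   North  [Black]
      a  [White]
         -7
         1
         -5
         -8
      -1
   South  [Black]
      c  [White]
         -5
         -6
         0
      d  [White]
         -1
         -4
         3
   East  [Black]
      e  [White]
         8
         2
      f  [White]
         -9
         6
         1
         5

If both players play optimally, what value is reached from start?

a (White): max(-7, 1, -5, -8) = 1
North (Black): min(1, -1) = -1
c (White): max(-5, -6, 0) = 0
d (White): max(-1, -4, 3) = 3
South (Black): min(0, 3) = 0
e (White): max(8, 2) = 8
f (White): max(-9, 6, 1, 5) = 6
East (Black): min(8, 6) = 6
start (White): max(-1, 0, 6) = 6

6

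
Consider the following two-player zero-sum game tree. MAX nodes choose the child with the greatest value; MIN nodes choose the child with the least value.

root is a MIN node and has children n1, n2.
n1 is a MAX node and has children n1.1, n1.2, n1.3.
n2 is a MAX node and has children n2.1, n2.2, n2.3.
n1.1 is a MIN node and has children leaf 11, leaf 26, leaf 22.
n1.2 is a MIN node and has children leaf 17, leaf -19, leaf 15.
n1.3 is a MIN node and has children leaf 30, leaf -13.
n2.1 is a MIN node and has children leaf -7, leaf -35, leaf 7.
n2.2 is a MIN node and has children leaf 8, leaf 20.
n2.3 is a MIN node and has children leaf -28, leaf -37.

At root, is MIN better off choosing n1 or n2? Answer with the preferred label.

n1.1 (MIN): min(11, 26, 22) = 11
n1.2 (MIN): min(17, -19, 15) = -19
n1.3 (MIN): min(30, -13) = -13
n1 (MAX): max(11, -19, -13) = 11
n2.1 (MIN): min(-7, -35, 7) = -35
n2.2 (MIN): min(8, 20) = 8
n2.3 (MIN): min(-28, -37) = -37
n2 (MAX): max(-35, 8, -37) = 8
MIN prefers the lower value; n1=11, n2=8. n2 is better since 8 < 11.

n2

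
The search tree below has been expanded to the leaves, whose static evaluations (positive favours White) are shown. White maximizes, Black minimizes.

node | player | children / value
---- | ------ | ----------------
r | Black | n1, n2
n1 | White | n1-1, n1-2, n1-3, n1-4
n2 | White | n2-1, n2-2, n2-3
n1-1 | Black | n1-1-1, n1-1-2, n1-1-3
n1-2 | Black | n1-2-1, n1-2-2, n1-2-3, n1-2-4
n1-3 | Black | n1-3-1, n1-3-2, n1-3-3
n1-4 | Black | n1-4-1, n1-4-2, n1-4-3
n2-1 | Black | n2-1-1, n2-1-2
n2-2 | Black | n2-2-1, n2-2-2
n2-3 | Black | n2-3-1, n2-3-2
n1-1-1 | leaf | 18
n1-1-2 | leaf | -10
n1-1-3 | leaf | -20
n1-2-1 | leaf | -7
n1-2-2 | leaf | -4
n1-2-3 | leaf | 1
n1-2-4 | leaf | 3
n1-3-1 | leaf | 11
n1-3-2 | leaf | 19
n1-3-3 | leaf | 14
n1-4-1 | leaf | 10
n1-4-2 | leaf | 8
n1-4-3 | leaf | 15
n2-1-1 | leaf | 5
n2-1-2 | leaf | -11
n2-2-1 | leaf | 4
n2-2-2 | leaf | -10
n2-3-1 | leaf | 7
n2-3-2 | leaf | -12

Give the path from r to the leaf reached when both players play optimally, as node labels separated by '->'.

r -> n2 -> n2-2 -> n2-2-2

n1-1 (Black): min(18, -10, -20) = -20
n1-2 (Black): min(-7, -4, 1, 3) = -7
n1-3 (Black): min(11, 19, 14) = 11
n1-4 (Black): min(10, 8, 15) = 8
n1 (White): max(-20, -7, 11, 8) = 11
n2-1 (Black): min(5, -11) = -11
n2-2 (Black): min(4, -10) = -10
n2-3 (Black): min(7, -12) = -12
n2 (White): max(-11, -10, -12) = -10
r (Black): min(11, -10) = -10
At r, Black picks n2 (lowest: -10).
At n2, White picks n2-2 (highest: -10).
At n2-2, Black picks n2-2-2 (lowest: -10).
Terminal value -10.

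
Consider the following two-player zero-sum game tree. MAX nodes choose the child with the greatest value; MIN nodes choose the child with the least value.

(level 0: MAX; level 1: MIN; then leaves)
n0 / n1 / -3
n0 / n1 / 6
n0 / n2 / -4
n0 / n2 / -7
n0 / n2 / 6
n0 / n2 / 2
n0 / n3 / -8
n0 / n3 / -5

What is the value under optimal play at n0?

n1 (MIN): min(-3, 6) = -3
n2 (MIN): min(-4, -7, 6, 2) = -7
n3 (MIN): min(-8, -5) = -8
n0 (MAX): max(-3, -7, -8) = -3

-3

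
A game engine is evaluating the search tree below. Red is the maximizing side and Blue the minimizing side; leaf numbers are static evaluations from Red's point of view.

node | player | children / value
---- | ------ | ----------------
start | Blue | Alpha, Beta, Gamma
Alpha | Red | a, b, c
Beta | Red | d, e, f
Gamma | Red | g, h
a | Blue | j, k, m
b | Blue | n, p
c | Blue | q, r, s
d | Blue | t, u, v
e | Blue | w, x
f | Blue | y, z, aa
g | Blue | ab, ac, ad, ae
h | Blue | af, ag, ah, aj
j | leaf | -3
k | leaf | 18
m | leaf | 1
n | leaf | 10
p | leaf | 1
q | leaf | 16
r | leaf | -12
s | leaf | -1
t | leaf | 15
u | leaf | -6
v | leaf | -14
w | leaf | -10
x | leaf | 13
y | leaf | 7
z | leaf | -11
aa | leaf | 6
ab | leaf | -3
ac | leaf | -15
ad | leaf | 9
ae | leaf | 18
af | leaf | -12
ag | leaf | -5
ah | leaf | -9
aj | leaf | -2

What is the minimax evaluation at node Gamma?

g (Blue): min(-3, -15, 9, 18) = -15
h (Blue): min(-12, -5, -9, -2) = -12
Gamma (Red): max(-15, -12) = -12

-12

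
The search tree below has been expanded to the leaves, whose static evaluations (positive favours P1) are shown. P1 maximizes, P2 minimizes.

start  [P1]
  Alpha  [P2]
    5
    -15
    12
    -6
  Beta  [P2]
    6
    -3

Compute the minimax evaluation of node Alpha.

Alpha (P2): min(5, -15, 12, -6) = -15

-15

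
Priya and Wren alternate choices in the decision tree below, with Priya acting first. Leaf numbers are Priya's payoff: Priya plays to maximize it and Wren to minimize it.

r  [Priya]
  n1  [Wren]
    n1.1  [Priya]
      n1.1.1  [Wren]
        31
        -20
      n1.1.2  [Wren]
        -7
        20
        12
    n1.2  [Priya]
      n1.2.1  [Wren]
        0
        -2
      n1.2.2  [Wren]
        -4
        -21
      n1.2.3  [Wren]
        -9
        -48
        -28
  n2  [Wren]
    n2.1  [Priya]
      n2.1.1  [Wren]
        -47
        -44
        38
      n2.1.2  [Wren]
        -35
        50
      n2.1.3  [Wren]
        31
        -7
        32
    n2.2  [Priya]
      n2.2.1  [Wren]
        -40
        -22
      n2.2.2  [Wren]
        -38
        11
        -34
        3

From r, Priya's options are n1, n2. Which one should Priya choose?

n1

n1.1.1 (Wren): min(31, -20) = -20
n1.1.2 (Wren): min(-7, 20, 12) = -7
n1.1 (Priya): max(-20, -7) = -7
n1.2.1 (Wren): min(0, -2) = -2
n1.2.2 (Wren): min(-4, -21) = -21
n1.2.3 (Wren): min(-9, -48, -28) = -48
n1.2 (Priya): max(-2, -21, -48) = -2
n1 (Wren): min(-7, -2) = -7
n2.1.1 (Wren): min(-47, -44, 38) = -47
n2.1.2 (Wren): min(-35, 50) = -35
n2.1.3 (Wren): min(31, -7, 32) = -7
n2.1 (Priya): max(-47, -35, -7) = -7
n2.2.1 (Wren): min(-40, -22) = -40
n2.2.2 (Wren): min(-38, 11, -34, 3) = -38
n2.2 (Priya): max(-40, -38) = -38
n2 (Wren): min(-7, -38) = -38
r (Priya): max(-7, -38) = -7
Priya at r wants the highest of {n1=-7, n2=-38}, so chooses n1.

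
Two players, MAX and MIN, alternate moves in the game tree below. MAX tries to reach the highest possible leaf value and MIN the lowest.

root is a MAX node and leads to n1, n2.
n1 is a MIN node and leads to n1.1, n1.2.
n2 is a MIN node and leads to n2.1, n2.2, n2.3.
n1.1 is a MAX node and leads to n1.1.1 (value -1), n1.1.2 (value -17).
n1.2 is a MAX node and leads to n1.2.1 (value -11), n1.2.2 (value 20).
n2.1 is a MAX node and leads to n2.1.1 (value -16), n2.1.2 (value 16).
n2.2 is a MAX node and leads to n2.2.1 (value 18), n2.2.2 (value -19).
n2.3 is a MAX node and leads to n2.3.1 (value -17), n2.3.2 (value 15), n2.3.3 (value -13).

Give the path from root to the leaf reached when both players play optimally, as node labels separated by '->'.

root -> n2 -> n2.3 -> n2.3.2

n1.1 (MAX): max(-1, -17) = -1
n1.2 (MAX): max(-11, 20) = 20
n1 (MIN): min(-1, 20) = -1
n2.1 (MAX): max(-16, 16) = 16
n2.2 (MAX): max(18, -19) = 18
n2.3 (MAX): max(-17, 15, -13) = 15
n2 (MIN): min(16, 18, 15) = 15
root (MAX): max(-1, 15) = 15
At root, MAX picks n2 (highest: 15).
At n2, MIN picks n2.3 (lowest: 15).
At n2.3, MAX picks n2.3.2 (highest: 15).
Terminal value 15.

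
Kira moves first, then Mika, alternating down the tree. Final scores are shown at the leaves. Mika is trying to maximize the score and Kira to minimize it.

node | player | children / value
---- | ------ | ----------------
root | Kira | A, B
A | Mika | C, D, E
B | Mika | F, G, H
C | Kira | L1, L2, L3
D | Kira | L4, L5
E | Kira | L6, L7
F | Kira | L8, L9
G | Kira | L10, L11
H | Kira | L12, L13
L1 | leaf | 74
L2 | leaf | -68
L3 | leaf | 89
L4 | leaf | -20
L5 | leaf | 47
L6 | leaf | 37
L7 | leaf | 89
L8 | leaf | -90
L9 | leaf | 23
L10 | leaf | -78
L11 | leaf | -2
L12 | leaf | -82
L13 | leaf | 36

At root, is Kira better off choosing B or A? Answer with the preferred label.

B

F (Kira): min(-90, 23) = -90
G (Kira): min(-78, -2) = -78
H (Kira): min(-82, 36) = -82
B (Mika): max(-90, -78, -82) = -78
C (Kira): min(74, -68, 89) = -68
D (Kira): min(-20, 47) = -20
E (Kira): min(37, 89) = 37
A (Mika): max(-68, -20, 37) = 37
Kira prefers the lower value; B=-78, A=37. B is better since -78 < 37.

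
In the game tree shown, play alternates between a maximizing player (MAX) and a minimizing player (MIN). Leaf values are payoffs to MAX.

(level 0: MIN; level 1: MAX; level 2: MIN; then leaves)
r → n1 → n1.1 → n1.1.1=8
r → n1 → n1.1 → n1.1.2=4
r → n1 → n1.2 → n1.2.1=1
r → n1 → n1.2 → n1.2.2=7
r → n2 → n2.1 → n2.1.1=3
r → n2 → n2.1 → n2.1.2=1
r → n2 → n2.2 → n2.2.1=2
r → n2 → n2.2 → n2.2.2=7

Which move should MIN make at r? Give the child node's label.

n1.1 (MIN): min(8, 4) = 4
n1.2 (MIN): min(1, 7) = 1
n1 (MAX): max(4, 1) = 4
n2.1 (MIN): min(3, 1) = 1
n2.2 (MIN): min(2, 7) = 2
n2 (MAX): max(1, 2) = 2
r (MIN): min(4, 2) = 2
MIN at r wants the lowest of {n1=4, n2=2}, so chooses n2.

n2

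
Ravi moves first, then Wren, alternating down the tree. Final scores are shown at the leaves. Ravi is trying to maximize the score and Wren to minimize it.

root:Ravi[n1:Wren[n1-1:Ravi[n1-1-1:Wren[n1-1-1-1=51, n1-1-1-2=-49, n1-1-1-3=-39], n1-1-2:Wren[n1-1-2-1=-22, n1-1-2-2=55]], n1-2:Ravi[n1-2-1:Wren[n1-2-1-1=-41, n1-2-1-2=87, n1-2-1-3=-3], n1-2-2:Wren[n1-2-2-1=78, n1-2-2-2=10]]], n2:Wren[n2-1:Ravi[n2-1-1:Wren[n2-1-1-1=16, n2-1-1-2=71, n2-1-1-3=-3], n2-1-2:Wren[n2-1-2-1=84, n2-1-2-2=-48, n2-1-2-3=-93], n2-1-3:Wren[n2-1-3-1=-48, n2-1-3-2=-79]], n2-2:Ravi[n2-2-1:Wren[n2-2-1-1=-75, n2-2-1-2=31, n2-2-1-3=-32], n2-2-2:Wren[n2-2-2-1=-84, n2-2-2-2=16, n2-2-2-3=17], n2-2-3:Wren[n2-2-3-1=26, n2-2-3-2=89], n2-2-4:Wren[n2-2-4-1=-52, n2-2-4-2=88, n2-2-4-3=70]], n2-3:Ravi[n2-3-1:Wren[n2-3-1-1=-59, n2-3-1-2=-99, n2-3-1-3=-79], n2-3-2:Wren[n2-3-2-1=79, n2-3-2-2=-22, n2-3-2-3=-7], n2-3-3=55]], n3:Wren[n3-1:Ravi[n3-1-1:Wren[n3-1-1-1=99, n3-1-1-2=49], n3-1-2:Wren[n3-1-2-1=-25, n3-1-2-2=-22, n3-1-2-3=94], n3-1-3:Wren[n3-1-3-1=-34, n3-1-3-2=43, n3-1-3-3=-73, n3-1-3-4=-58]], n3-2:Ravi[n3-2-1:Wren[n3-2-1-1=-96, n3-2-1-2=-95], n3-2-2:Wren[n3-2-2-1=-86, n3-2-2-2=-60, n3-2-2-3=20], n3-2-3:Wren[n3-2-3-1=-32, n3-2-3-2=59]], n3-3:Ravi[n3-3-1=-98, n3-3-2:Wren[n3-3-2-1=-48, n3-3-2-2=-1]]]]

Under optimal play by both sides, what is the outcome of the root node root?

-3

n1-1-1 (Wren): min(51, -49, -39) = -49
n1-1-2 (Wren): min(-22, 55) = -22
n1-1 (Ravi): max(-49, -22) = -22
n1-2-1 (Wren): min(-41, 87, -3) = -41
n1-2-2 (Wren): min(78, 10) = 10
n1-2 (Ravi): max(-41, 10) = 10
n1 (Wren): min(-22, 10) = -22
n2-1-1 (Wren): min(16, 71, -3) = -3
n2-1-2 (Wren): min(84, -48, -93) = -93
n2-1-3 (Wren): min(-48, -79) = -79
n2-1 (Ravi): max(-3, -93, -79) = -3
n2-2-1 (Wren): min(-75, 31, -32) = -75
n2-2-2 (Wren): min(-84, 16, 17) = -84
n2-2-3 (Wren): min(26, 89) = 26
n2-2-4 (Wren): min(-52, 88, 70) = -52
n2-2 (Ravi): max(-75, -84, 26, -52) = 26
n2-3-1 (Wren): min(-59, -99, -79) = -99
n2-3-2 (Wren): min(79, -22, -7) = -22
n2-3 (Ravi): max(-99, -22, 55) = 55
n2 (Wren): min(-3, 26, 55) = -3
n3-1-1 (Wren): min(99, 49) = 49
n3-1-2 (Wren): min(-25, -22, 94) = -25
n3-1-3 (Wren): min(-34, 43, -73, -58) = -73
n3-1 (Ravi): max(49, -25, -73) = 49
n3-2-1 (Wren): min(-96, -95) = -96
n3-2-2 (Wren): min(-86, -60, 20) = -86
n3-2-3 (Wren): min(-32, 59) = -32
n3-2 (Ravi): max(-96, -86, -32) = -32
n3-3-2 (Wren): min(-48, -1) = -48
n3-3 (Ravi): max(-98, -48) = -48
n3 (Wren): min(49, -32, -48) = -48
root (Ravi): max(-22, -3, -48) = -3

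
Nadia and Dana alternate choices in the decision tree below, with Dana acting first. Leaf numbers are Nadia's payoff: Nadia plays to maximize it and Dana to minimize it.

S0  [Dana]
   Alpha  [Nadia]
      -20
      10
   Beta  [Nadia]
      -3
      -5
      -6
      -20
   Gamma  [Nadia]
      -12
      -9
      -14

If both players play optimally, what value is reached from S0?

Alpha (Nadia): max(-20, 10) = 10
Beta (Nadia): max(-3, -5, -6, -20) = -3
Gamma (Nadia): max(-12, -9, -14) = -9
S0 (Dana): min(10, -3, -9) = -9

-9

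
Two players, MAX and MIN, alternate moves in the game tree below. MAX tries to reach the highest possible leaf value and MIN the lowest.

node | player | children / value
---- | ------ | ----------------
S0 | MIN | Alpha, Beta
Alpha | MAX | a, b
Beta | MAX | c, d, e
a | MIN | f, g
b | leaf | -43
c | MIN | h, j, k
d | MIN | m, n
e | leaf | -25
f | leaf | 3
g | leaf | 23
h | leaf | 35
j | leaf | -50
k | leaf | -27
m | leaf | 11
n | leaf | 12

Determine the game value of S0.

a (MIN): min(3, 23) = 3
Alpha (MAX): max(3, -43) = 3
c (MIN): min(35, -50, -27) = -50
d (MIN): min(11, 12) = 11
Beta (MAX): max(-50, 11, -25) = 11
S0 (MIN): min(3, 11) = 3

3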